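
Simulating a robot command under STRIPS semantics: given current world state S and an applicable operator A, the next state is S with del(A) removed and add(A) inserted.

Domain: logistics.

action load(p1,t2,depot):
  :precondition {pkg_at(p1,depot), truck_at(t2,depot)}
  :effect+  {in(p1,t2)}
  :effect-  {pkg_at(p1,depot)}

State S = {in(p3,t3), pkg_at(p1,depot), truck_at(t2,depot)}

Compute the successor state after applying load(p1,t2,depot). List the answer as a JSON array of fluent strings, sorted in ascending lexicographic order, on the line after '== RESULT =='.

Compute (S \ del) ∪ add:
  pre ⊆ S: {pkg_at(p1,depot), truck_at(t2,depot)} ⊆ S  — applicable
  S \ del = {in(p3,t3), truck_at(t2,depot)}
  ∪ add   = {in(p1,t2), in(p3,t3), truck_at(t2,depot)}

== RESULT ==
["in(p1,t2)", "in(p3,t3)", "truck_at(t2,depot)"]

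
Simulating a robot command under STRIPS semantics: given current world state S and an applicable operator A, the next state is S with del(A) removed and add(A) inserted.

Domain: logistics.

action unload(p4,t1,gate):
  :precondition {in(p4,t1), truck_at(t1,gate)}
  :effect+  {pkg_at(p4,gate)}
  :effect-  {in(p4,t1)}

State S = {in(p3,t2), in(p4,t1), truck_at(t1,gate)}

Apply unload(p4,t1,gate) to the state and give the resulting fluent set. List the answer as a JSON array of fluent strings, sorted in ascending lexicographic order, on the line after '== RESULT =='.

Progress:
  pre ⊆ S: {in(p4,t1), truck_at(t1,gate)} ⊆ S  — applicable
  S \ del = {in(p3,t2), truck_at(t1,gate)}
  ∪ add   = {in(p3,t2), pkg_at(p4,gate), truck_at(t1,gate)}

== RESULT ==
["in(p3,t2)", "pkg_at(p4,gate)", "truck_at(t1,gate)"]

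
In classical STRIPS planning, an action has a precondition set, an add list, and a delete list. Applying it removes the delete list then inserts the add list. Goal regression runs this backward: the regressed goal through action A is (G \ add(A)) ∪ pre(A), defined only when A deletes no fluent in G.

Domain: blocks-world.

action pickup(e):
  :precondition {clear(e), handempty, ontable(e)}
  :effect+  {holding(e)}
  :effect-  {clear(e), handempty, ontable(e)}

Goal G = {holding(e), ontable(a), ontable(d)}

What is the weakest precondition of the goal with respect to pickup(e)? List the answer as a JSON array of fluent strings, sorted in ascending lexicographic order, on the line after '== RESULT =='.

Compute (G \ add) ∪ pre:
  G ∩ del = {}  (empty — regression defined)
  G \ add = {holding(e), ontable(a), ontable(d)} \ {holding(e)} = {ontable(a), ontable(d)}
  ∪ pre   = {ontable(a), ontable(d)} ∪ {clear(e), handempty, ontable(e)}
          = {clear(e), handempty, ontable(a), ontable(d), ontable(e)}

== RESULT ==
["clear(e)", "handempty", "ontable(a)", "ontable(d)", "ontable(e)"]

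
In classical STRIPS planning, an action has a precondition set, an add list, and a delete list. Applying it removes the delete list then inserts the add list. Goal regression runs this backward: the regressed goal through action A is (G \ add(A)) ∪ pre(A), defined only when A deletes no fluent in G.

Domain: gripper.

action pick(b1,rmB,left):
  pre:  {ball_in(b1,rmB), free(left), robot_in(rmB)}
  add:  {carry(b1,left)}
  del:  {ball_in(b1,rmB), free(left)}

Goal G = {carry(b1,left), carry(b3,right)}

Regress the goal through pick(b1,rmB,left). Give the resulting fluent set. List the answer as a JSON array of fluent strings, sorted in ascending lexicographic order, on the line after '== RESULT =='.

Compute (G \ add) ∪ pre:
  G ∩ del = {}  (empty — regression defined)
  G \ add = {carry(b1,left), carry(b3,right)} \ {carry(b1,left)} = {carry(b3,right)}
  ∪ pre   = {carry(b3,right)} ∪ {ball_in(b1,rmB), free(left), robot_in(rmB)}
          = {ball_in(b1,rmB), carry(b3,right), free(left), robot_in(rmB)}

== RESULT ==
["ball_in(b1,rmB)", "carry(b3,right)", "free(left)", "robot_in(rmB)"]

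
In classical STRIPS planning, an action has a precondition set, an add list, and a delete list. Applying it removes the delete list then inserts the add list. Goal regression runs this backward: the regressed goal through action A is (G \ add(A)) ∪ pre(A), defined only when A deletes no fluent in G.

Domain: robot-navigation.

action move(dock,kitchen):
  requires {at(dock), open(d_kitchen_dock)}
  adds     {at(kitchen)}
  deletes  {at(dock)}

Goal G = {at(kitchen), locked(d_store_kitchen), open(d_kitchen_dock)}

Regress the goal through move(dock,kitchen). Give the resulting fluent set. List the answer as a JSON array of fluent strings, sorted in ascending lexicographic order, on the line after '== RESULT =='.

Regress:
  G ∩ del = {}  (empty — regression defined)
  G \ add = {at(kitchen), locked(d_store_kitchen), open(d_kitchen_dock)} \ {at(kitchen)} = {locked(d_store_kitchen), open(d_kitchen_dock)}
  ∪ pre   = {locked(d_store_kitchen), open(d_kitchen_dock)} ∪ {at(dock), open(d_kitchen_dock)}
          = {at(dock), locked(d_store_kitchen), open(d_kitchen_dock)}

== RESULT ==
["at(dock)", "locked(d_store_kitchen)", "open(d_kitchen_dock)"]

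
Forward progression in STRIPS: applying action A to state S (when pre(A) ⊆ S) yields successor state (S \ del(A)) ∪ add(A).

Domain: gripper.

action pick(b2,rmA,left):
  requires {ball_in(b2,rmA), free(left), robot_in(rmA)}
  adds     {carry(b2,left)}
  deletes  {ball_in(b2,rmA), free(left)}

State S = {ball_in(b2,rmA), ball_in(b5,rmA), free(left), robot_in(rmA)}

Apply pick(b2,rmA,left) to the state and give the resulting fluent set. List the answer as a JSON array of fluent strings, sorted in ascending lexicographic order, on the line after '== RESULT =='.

Progress:
  pre ⊆ S: {ball_in(b2,rmA), free(left), robot_in(rmA)} ⊆ S  — applicable
  S \ del = {ball_in(b5,rmA), robot_in(rmA)}
  ∪ add   = {ball_in(b5,rmA), carry(b2,left), robot_in(rmA)}

== RESULT ==
["ball_in(b5,rmA)", "carry(b2,left)", "robot_in(rmA)"]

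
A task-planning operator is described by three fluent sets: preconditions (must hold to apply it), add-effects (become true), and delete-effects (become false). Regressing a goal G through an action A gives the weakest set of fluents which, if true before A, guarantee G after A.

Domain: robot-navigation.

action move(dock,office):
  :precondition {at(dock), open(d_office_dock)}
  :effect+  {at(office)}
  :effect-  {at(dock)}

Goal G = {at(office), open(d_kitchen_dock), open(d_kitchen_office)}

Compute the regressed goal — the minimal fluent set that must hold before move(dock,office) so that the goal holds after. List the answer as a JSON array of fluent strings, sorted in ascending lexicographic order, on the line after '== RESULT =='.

Compute (G \ add) ∪ pre:
  G ∩ del = {}  (empty — regression defined)
  G \ add = {at(office), open(d_kitchen_dock), open(d_kitchen_office)} \ {at(office)} = {open(d_kitchen_dock), open(d_kitchen_office)}
  ∪ pre   = {open(d_kitchen_dock), open(d_kitchen_office)} ∪ {at(dock), open(d_office_dock)}
          = {at(dock), open(d_kitchen_dock), open(d_kitchen_office), open(d_office_dock)}

== RESULT ==
["at(dock)", "open(d_kitchen_dock)", "open(d_kitchen_office)", "open(d_office_dock)"]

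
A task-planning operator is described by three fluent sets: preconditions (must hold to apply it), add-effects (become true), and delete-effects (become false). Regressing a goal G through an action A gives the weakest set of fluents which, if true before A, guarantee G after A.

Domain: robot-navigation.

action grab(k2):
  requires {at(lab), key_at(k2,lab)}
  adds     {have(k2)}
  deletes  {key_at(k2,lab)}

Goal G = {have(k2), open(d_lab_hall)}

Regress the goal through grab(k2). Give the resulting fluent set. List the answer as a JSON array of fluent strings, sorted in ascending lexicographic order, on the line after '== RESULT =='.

Compute (G \ add) ∪ pre:
  G ∩ del = {}  (empty — regression defined)
  G \ add = {have(k2), open(d_lab_hall)} \ {have(k2)} = {open(d_lab_hall)}
  ∪ pre   = {open(d_lab_hall)} ∪ {at(lab), key_at(k2,lab)}
          = {at(lab), key_at(k2,lab), open(d_lab_hall)}

== RESULT ==
["at(lab)", "key_at(k2,lab)", "open(d_lab_hall)"]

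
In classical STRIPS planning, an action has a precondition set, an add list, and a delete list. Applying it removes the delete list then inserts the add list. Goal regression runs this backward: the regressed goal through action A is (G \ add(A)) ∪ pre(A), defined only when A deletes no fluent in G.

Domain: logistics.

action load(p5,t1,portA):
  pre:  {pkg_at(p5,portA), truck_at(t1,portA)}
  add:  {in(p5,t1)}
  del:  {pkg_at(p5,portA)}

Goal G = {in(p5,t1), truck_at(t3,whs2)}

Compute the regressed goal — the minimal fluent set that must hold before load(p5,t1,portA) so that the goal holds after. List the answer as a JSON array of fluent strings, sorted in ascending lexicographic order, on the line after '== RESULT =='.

Compute (G \ add) ∪ pre:
  G ∩ del = {}  (empty — regression defined)
  G \ add = {in(p5,t1), truck_at(t3,whs2)} \ {in(p5,t1)} = {truck_at(t3,whs2)}
  ∪ pre   = {truck_at(t3,whs2)} ∪ {pkg_at(p5,portA), truck_at(t1,portA)}
          = {pkg_at(p5,portA), truck_at(t1,portA), truck_at(t3,whs2)}

== RESULT ==
["pkg_at(p5,portA)", "truck_at(t1,portA)", "truck_at(t3,whs2)"]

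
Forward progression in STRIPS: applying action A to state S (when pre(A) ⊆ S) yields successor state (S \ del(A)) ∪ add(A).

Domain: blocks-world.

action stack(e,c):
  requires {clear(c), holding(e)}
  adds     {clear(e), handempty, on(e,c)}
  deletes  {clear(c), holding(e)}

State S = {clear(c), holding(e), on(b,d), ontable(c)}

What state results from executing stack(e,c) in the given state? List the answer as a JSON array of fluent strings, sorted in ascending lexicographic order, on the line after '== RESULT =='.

Compute (S \ del) ∪ add:
  pre ⊆ S: {clear(c), holding(e)} ⊆ S  — applicable
  S \ del = {on(b,d), ontable(c)}
  ∪ add   = {clear(e), handempty, on(b,d), on(e,c), ontable(c)}

== RESULT ==
["clear(e)", "handempty", "on(b,d)", "on(e,c)", "ontable(c)"]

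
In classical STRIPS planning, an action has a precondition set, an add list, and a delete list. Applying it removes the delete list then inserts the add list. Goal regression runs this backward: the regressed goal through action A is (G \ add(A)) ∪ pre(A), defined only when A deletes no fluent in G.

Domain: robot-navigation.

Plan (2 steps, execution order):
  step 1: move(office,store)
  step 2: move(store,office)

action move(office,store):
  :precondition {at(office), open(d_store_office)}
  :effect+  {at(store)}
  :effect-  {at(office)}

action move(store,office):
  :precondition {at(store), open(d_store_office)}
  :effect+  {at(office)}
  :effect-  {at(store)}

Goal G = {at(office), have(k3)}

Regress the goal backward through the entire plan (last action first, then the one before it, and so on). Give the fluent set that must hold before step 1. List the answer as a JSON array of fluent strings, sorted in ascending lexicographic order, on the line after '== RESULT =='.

Work backward from the goal:
  through step 2 (move(store,office)): drop {at(office)}, keep {have(k3)}, require {at(store), open(d_store_office)}
    → {at(store), have(k3), open(d_store_office)}
  through step 1 (move(office,store)): drop {at(store)}, keep {have(k3), open(d_store_office)}, require {at(office), open(d_store_office)}
    → {at(office), have(k3), open(d_store_office)}

== RESULT ==
["at(office)", "have(k3)", "open(d_store_office)"]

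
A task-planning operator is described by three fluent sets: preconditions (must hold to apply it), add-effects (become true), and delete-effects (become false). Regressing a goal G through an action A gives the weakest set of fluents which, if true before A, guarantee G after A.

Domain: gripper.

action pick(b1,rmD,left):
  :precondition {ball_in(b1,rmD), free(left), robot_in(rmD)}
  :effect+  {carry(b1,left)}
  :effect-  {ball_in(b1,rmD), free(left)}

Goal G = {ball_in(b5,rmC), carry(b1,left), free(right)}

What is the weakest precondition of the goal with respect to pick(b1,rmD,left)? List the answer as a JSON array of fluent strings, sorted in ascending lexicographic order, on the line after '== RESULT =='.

Regress:
  G ∩ del = {}  (empty — regression defined)
  G \ add = {ball_in(b5,rmC), carry(b1,left), free(right)} \ {carry(b1,left)} = {ball_in(b5,rmC), free(right)}
  ∪ pre   = {ball_in(b5,rmC), free(right)} ∪ {ball_in(b1,rmD), free(left), robot_in(rmD)}
          = {ball_in(b1,rmD), ball_in(b5,rmC), free(left), free(right), robot_in(rmD)}

== RESULT ==
["ball_in(b1,rmD)", "ball_in(b5,rmC)", "free(left)", "free(right)", "robot_in(rmD)"]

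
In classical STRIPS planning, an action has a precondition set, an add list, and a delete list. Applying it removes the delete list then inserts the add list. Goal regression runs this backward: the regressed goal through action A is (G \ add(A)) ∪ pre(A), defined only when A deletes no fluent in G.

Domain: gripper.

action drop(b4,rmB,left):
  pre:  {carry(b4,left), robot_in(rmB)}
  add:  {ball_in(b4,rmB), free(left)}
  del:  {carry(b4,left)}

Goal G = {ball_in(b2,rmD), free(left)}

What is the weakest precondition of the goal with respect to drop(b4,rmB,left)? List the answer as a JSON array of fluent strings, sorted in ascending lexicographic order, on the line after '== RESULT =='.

Compute (G \ add) ∪ pre:
  G ∩ del = {}  (empty — regression defined)
  G \ add = {ball_in(b2,rmD), free(left)} \ {ball_in(b4,rmB), free(left)} = {ball_in(b2,rmD)}
  ∪ pre   = {ball_in(b2,rmD)} ∪ {carry(b4,left), robot_in(rmB)}
          = {ball_in(b2,rmD), carry(b4,left), robot_in(rmB)}

== RESULT ==
["ball_in(b2,rmD)", "carry(b4,left)", "robot_in(rmB)"]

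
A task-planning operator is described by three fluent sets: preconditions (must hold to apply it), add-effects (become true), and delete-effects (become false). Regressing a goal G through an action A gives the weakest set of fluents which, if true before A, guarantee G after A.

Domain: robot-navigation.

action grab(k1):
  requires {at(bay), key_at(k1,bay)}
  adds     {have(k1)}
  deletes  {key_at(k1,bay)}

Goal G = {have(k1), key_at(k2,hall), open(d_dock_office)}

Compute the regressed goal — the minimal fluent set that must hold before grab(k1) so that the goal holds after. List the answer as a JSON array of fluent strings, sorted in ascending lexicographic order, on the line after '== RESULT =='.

Regress:
  G ∩ del = {}  (empty — regression defined)
  G \ add = {have(k1), key_at(k2,hall), open(d_dock_office)} \ {have(k1)} = {key_at(k2,hall), open(d_dock_office)}
  ∪ pre   = {key_at(k2,hall), open(d_dock_office)} ∪ {at(bay), key_at(k1,bay)}
          = {at(bay), key_at(k1,bay), key_at(k2,hall), open(d_dock_office)}

== RESULT ==
["at(bay)", "key_at(k1,bay)", "key_at(k2,hall)", "open(d_dock_office)"]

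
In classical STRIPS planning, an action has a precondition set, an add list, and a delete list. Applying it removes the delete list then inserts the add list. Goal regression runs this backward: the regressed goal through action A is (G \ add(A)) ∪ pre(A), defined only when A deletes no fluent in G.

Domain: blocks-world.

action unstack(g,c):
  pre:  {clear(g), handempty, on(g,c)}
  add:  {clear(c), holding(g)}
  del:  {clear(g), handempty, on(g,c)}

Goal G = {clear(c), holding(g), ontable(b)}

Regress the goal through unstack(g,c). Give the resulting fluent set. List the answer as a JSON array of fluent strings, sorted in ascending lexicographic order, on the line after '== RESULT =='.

Regress:
  G ∩ del = {}  (empty — regression defined)
  G \ add = {clear(c), holding(g), ontable(b)} \ {clear(c), holding(g)} = {ontable(b)}
  ∪ pre   = {ontable(b)} ∪ {clear(g), handempty, on(g,c)}
          = {clear(g), handempty, on(g,c), ontable(b)}

== RESULT ==
["clear(g)", "handempty", "on(g,c)", "ontable(b)"]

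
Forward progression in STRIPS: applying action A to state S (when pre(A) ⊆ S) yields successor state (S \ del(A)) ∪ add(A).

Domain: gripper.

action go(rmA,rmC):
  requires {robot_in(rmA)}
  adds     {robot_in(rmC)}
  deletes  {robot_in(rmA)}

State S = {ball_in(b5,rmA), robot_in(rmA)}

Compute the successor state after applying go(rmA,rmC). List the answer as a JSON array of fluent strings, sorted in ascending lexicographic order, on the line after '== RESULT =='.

Progress:
  pre ⊆ S: {robot_in(rmA)} ⊆ S  — applicable
  S \ del = {ball_in(b5,rmA)}
  ∪ add   = {ball_in(b5,rmA), robot_in(rmC)}

== RESULT ==
["ball_in(b5,rmA)", "robot_in(rmC)"]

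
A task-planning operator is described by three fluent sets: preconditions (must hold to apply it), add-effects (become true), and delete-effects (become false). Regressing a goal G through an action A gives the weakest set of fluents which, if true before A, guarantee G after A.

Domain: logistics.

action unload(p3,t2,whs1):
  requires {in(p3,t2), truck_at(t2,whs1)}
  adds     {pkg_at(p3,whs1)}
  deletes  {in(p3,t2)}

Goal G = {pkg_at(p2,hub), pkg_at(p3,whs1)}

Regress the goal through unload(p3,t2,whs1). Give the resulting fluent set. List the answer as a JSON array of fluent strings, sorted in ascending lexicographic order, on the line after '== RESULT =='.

Regress:
  G ∩ del = {}  (empty — regression defined)
  G \ add = {pkg_at(p2,hub), pkg_at(p3,whs1)} \ {pkg_at(p3,whs1)} = {pkg_at(p2,hub)}
  ∪ pre   = {pkg_at(p2,hub)} ∪ {in(p3,t2), truck_at(t2,whs1)}
          = {in(p3,t2), pkg_at(p2,hub), truck_at(t2,whs1)}

== RESULT ==
["in(p3,t2)", "pkg_at(p2,hub)", "truck_at(t2,whs1)"]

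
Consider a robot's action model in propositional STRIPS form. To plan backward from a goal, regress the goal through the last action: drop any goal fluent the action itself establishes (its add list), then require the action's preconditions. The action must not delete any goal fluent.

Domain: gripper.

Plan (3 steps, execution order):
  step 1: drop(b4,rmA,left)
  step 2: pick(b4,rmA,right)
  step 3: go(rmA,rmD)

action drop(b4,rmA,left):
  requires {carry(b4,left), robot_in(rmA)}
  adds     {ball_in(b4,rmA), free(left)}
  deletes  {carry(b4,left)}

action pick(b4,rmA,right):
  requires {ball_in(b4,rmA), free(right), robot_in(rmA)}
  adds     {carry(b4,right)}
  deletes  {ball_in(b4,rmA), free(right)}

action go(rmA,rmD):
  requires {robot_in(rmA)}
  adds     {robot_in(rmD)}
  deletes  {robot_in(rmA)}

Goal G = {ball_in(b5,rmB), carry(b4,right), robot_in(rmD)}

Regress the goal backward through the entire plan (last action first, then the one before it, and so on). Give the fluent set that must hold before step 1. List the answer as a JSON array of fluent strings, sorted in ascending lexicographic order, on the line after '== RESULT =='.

Work backward from the goal:
  through step 3 (go(rmA,rmD)): drop {robot_in(rmD)}, keep {ball_in(b5,rmB), carry(b4,right)}, require {robot_in(rmA)}
    → {ball_in(b5,rmB), carry(b4,right), robot_in(rmA)}
  through step 2 (pick(b4,rmA,right)): drop {carry(b4,right)}, keep {ball_in(b5,rmB), robot_in(rmA)}, require {ball_in(b4,rmA), free(right), robot_in(rmA)}
    → {ball_in(b4,rmA), ball_in(b5,rmB), free(right), robot_in(rmA)}
  through step 1 (drop(b4,rmA,left)): drop {ball_in(b4,rmA)}, keep {ball_in(b5,rmB), free(right), robot_in(rmA)}, require {carry(b4,left), robot_in(rmA)}
    → {ball_in(b5,rmB), carry(b4,left), free(right), robot_in(rmA)}

== RESULT ==
["ball_in(b5,rmB)", "carry(b4,left)", "free(right)", "robot_in(rmA)"]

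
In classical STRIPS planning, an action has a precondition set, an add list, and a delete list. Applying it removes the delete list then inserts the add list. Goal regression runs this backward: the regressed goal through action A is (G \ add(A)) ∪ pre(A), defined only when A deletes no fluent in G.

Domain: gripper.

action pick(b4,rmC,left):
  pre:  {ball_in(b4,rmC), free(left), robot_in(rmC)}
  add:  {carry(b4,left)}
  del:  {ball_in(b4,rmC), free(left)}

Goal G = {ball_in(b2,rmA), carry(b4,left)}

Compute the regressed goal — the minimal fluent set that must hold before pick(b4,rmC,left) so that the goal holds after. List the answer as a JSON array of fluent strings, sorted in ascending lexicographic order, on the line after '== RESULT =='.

Regress:
  G ∩ del = {}  (empty — regression defined)
  G \ add = {ball_in(b2,rmA), carry(b4,left)} \ {carry(b4,left)} = {ball_in(b2,rmA)}
  ∪ pre   = {ball_in(b2,rmA)} ∪ {ball_in(b4,rmC), free(left), robot_in(rmC)}
          = {ball_in(b2,rmA), ball_in(b4,rmC), free(left), robot_in(rmC)}

== RESULT ==
["ball_in(b2,rmA)", "ball_in(b4,rmC)", "free(left)", "robot_in(rmC)"]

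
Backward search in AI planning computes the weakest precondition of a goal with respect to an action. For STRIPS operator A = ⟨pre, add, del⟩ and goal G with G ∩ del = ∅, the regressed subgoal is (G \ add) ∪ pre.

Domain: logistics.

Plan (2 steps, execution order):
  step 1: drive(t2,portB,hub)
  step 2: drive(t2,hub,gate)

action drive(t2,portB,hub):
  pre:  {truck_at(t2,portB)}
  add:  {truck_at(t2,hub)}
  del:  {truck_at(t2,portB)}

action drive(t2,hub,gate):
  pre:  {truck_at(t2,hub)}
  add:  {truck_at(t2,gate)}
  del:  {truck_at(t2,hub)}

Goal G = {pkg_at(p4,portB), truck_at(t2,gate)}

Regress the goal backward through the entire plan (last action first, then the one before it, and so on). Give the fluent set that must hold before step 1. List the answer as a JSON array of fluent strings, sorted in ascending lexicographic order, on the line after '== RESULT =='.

Work backward from the goal:
  through step 2 (drive(t2,hub,gate)): drop {truck_at(t2,gate)}, keep {pkg_at(p4,portB)}, require {truck_at(t2,hub)}
    → {pkg_at(p4,portB), truck_at(t2,hub)}
  through step 1 (drive(t2,portB,hub)): drop {truck_at(t2,hub)}, keep {pkg_at(p4,portB)}, require {truck_at(t2,portB)}
    → {pkg_at(p4,portB), truck_at(t2,portB)}

== RESULT ==
["pkg_at(p4,portB)", "truck_at(t2,portB)"]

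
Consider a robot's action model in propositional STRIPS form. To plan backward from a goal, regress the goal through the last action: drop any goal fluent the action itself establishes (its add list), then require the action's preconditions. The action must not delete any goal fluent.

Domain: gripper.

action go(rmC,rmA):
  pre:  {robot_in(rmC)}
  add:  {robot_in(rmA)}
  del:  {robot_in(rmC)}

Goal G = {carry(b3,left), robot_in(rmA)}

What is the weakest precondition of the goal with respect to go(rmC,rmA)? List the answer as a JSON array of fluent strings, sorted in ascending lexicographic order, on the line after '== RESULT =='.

Compute (G \ add) ∪ pre:
  G ∩ del = {}  (empty — regression defined)
  G \ add = {carry(b3,left), robot_in(rmA)} \ {robot_in(rmA)} = {carry(b3,left)}
  ∪ pre   = {carry(b3,left)} ∪ {robot_in(rmC)}
          = {carry(b3,left), robot_in(rmC)}

== RESULT ==
["carry(b3,left)", "robot_in(rmC)"]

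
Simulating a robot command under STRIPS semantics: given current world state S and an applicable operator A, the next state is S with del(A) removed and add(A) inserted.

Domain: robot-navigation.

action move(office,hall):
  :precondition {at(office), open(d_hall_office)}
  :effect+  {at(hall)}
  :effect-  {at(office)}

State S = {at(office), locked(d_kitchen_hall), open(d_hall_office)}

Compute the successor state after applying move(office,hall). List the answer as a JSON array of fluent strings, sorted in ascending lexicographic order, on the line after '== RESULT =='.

Compute (S \ del) ∪ add:
  pre ⊆ S: {at(office), open(d_hall_office)} ⊆ S  — applicable
  S \ del = {locked(d_kitchen_hall), open(d_hall_office)}
  ∪ add   = {at(hall), locked(d_kitchen_hall), open(d_hall_office)}

== RESULT ==
["at(hall)", "locked(d_kitchen_hall)", "open(d_hall_office)"]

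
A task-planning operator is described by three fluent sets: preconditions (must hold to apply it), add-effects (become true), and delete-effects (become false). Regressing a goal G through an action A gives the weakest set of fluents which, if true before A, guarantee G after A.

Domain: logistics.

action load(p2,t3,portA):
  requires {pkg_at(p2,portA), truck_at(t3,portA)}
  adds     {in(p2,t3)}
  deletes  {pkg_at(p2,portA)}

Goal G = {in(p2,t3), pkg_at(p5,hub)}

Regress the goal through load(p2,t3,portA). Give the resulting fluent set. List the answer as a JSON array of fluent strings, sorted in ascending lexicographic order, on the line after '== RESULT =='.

Regress:
  G ∩ del = {}  (empty — regression defined)
  G \ add = {in(p2,t3), pkg_at(p5,hub)} \ {in(p2,t3)} = {pkg_at(p5,hub)}
  ∪ pre   = {pkg_at(p5,hub)} ∪ {pkg_at(p2,portA), truck_at(t3,portA)}
          = {pkg_at(p2,portA), pkg_at(p5,hub), truck_at(t3,portA)}

== RESULT ==
["pkg_at(p2,portA)", "pkg_at(p5,hub)", "truck_at(t3,portA)"]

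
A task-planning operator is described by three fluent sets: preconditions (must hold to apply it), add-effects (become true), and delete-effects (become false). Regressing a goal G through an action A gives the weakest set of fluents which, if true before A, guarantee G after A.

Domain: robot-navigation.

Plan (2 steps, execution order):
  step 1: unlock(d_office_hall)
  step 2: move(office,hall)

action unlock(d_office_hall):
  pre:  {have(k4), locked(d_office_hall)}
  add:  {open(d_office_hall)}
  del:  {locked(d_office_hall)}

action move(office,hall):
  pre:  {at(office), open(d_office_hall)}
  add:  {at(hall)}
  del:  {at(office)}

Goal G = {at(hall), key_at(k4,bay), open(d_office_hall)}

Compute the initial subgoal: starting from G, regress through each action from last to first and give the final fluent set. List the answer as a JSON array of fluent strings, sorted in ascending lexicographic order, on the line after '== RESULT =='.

Work backward from the goal:
  through step 2 (move(office,hall)): drop {at(hall)}, keep {key_at(k4,bay), open(d_office_hall)}, require {at(office), open(d_office_hall)}
    → {at(office), key_at(k4,bay), open(d_office_hall)}
  through step 1 (unlock(d_office_hall)): drop {open(d_office_hall)}, keep {at(office), key_at(k4,bay)}, require {have(k4), locked(d_office_hall)}
    → {at(office), have(k4), key_at(k4,bay), locked(d_office_hall)}

== RESULT ==
["at(office)", "have(k4)", "key_at(k4,bay)", "locked(d_office_hall)"]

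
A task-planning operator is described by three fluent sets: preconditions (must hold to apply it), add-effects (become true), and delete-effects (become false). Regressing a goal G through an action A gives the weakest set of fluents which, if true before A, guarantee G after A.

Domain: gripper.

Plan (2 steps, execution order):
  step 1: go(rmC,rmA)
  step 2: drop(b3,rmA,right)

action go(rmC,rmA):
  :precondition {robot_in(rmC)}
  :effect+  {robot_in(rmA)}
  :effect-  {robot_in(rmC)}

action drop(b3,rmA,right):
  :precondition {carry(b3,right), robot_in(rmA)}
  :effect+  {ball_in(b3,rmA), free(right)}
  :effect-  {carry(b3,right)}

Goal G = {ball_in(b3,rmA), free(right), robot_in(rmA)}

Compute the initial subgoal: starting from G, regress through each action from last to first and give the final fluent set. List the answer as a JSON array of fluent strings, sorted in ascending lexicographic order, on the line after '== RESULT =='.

Work backward from the goal:
  through step 2 (drop(b3,rmA,right)): drop {ball_in(b3,rmA), free(right)}, keep {robot_in(rmA)}, require {carry(b3,right), robot_in(rmA)}
    → {carry(b3,right), robot_in(rmA)}
  through step 1 (go(rmC,rmA)): drop {robot_in(rmA)}, keep {carry(b3,right)}, require {robot_in(rmC)}
    → {carry(b3,right), robot_in(rmC)}

== RESULT ==
["carry(b3,right)", "robot_in(rmC)"]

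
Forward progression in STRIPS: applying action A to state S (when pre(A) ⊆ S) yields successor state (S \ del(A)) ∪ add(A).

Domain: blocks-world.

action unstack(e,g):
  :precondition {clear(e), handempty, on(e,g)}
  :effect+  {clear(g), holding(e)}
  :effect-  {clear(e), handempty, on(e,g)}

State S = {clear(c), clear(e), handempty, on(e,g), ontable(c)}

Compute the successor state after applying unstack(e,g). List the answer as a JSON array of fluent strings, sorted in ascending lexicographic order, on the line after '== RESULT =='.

Compute (S \ del) ∪ add:
  pre ⊆ S: {clear(e), handempty, on(e,g)} ⊆ S  — applicable
  S \ del = {clear(c), ontable(c)}
  ∪ add   = {clear(c), clear(g), holding(e), ontable(c)}

== RESULT ==
["clear(c)", "clear(g)", "holding(e)", "ontable(c)"]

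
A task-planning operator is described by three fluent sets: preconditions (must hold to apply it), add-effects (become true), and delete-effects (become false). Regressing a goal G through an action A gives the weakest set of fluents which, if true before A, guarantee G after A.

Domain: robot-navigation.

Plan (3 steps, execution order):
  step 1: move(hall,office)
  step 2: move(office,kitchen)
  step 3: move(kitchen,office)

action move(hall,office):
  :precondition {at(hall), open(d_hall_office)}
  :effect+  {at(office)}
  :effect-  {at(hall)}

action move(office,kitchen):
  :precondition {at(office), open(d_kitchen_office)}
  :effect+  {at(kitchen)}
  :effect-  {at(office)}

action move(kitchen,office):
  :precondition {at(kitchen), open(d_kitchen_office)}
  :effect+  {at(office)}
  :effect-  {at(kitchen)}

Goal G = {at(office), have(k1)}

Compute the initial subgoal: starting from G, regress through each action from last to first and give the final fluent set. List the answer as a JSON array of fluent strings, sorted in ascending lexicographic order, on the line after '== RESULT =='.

Regress step by step:
  through step 3 (move(kitchen,office)): drop {at(office)}, keep {have(k1)}, require {at(kitchen), open(d_kitchen_office)}
    → {at(kitchen), have(k1), open(d_kitchen_office)}
  through step 2 (move(office,kitchen)): drop {at(kitchen)}, keep {have(k1), open(d_kitchen_office)}, require {at(office), open(d_kitchen_office)}
    → {at(office), have(k1), open(d_kitchen_office)}
  through step 1 (move(hall,office)): drop {at(office)}, keep {have(k1), open(d_kitchen_office)}, require {at(hall), open(d_hall_office)}
    → {at(hall), have(k1), open(d_hall_office), open(d_kitchen_office)}

== RESULT ==
["at(hall)", "have(k1)", "open(d_hall_office)", "open(d_kitchen_office)"]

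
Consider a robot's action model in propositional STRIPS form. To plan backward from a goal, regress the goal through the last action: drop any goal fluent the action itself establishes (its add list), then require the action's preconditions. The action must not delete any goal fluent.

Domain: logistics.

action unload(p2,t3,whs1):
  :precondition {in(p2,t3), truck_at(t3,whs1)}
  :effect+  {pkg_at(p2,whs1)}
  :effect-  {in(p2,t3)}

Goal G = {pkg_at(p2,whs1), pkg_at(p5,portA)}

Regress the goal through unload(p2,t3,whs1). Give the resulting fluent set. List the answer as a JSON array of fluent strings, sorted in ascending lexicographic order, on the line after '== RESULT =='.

Regress:
  G ∩ del = {}  (empty — regression defined)
  G \ add = {pkg_at(p2,whs1), pkg_at(p5,portA)} \ {pkg_at(p2,whs1)} = {pkg_at(p5,portA)}
  ∪ pre   = {pkg_at(p5,portA)} ∪ {in(p2,t3), truck_at(t3,whs1)}
          = {in(p2,t3), pkg_at(p5,portA), truck_at(t3,whs1)}

== RESULT ==
["in(p2,t3)", "pkg_at(p5,portA)", "truck_at(t3,whs1)"]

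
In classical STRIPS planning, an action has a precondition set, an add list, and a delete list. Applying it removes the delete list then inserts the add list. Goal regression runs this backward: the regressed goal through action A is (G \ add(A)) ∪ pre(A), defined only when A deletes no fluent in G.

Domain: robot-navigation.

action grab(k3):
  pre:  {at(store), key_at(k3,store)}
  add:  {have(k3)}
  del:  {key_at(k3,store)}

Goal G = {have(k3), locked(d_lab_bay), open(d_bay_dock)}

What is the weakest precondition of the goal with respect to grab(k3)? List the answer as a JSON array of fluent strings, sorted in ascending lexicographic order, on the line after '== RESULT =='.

Compute (G \ add) ∪ pre:
  G ∩ del = {}  (empty — regression defined)
  G \ add = {have(k3), locked(d_lab_bay), open(d_bay_dock)} \ {have(k3)} = {locked(d_lab_bay), open(d_bay_dock)}
  ∪ pre   = {locked(d_lab_bay), open(d_bay_dock)} ∪ {at(store), key_at(k3,store)}
          = {at(store), key_at(k3,store), locked(d_lab_bay), open(d_bay_dock)}

== RESULT ==
["at(store)", "key_at(k3,store)", "locked(d_lab_bay)", "open(d_bay_dock)"]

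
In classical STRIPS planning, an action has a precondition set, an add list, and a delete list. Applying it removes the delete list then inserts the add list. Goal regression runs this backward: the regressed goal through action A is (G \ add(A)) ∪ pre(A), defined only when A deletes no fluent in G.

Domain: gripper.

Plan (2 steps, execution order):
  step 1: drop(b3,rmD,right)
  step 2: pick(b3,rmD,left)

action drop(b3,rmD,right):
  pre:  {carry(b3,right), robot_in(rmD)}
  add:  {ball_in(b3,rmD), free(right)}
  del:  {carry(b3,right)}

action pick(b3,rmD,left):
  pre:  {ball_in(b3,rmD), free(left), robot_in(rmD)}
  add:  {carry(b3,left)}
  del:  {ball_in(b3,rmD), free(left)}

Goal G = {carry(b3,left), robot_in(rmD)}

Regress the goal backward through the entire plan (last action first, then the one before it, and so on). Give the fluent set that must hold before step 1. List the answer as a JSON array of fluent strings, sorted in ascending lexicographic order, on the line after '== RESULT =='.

Regress step by step:
  through step 2 (pick(b3,rmD,left)): drop {carry(b3,left)}, keep {robot_in(rmD)}, require {ball_in(b3,rmD), free(left), robot_in(rmD)}
    → {ball_in(b3,rmD), free(left), robot_in(rmD)}
  through step 1 (drop(b3,rmD,right)): drop {ball_in(b3,rmD)}, keep {free(left), robot_in(rmD)}, require {carry(b3,right), robot_in(rmD)}
    → {carry(b3,right), free(left), robot_in(rmD)}

== RESULT ==
["carry(b3,right)", "free(left)", "robot_in(rmD)"]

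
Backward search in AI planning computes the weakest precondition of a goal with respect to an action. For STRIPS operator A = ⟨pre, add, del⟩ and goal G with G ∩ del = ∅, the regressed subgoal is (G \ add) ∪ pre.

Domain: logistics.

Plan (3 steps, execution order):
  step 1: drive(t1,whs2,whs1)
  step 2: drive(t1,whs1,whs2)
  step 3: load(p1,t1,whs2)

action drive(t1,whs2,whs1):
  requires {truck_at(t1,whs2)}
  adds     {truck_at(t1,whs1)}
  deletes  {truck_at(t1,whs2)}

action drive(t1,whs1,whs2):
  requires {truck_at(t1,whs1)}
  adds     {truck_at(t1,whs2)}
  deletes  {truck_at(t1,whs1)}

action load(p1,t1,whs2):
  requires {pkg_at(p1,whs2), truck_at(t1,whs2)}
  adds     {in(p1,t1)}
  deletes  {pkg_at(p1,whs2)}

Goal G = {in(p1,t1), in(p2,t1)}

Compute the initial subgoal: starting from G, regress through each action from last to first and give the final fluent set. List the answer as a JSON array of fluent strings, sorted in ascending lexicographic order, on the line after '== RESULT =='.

Work backward from the goal:
  through step 3 (load(p1,t1,whs2)): drop {in(p1,t1)}, keep {in(p2,t1)}, require {pkg_at(p1,whs2), truck_at(t1,whs2)}
    → {in(p2,t1), pkg_at(p1,whs2), truck_at(t1,whs2)}
  through step 2 (drive(t1,whs1,whs2)): drop {truck_at(t1,whs2)}, keep {in(p2,t1), pkg_at(p1,whs2)}, require {truck_at(t1,whs1)}
    → {in(p2,t1), pkg_at(p1,whs2), truck_at(t1,whs1)}
  through step 1 (drive(t1,whs2,whs1)): drop {truck_at(t1,whs1)}, keep {in(p2,t1), pkg_at(p1,whs2)}, require {truck_at(t1,whs2)}
    → {in(p2,t1), pkg_at(p1,whs2), truck_at(t1,whs2)}

== RESULT ==
["in(p2,t1)", "pkg_at(p1,whs2)", "truck_at(t1,whs2)"]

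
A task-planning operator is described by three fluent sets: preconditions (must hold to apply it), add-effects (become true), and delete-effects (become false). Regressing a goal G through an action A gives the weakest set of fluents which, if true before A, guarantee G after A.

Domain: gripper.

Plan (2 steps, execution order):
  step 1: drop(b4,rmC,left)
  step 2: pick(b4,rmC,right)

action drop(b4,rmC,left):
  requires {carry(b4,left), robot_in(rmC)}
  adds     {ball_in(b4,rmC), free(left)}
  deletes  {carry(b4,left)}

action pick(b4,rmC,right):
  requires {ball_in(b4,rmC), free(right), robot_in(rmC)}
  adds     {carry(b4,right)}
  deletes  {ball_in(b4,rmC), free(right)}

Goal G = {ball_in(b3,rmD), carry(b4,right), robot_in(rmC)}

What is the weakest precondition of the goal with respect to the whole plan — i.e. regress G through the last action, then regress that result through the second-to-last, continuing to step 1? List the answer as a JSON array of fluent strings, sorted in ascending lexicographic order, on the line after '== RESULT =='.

Work backward from the goal:
  through step 2 (pick(b4,rmC,right)): drop {carry(b4,right)}, keep {ball_in(b3,rmD), robot_in(rmC)}, require {ball_in(b4,rmC), free(right), robot_in(rmC)}
    → {ball_in(b3,rmD), ball_in(b4,rmC), free(right), robot_in(rmC)}
  through step 1 (drop(b4,rmC,left)): drop {ball_in(b4,rmC)}, keep {ball_in(b3,rmD), free(right), robot_in(rmC)}, require {carry(b4,left), robot_in(rmC)}
    → {ball_in(b3,rmD), carry(b4,left), free(right), robot_in(rmC)}

== RESULT ==
["ball_in(b3,rmD)", "carry(b4,left)", "free(right)", "robot_in(rmC)"]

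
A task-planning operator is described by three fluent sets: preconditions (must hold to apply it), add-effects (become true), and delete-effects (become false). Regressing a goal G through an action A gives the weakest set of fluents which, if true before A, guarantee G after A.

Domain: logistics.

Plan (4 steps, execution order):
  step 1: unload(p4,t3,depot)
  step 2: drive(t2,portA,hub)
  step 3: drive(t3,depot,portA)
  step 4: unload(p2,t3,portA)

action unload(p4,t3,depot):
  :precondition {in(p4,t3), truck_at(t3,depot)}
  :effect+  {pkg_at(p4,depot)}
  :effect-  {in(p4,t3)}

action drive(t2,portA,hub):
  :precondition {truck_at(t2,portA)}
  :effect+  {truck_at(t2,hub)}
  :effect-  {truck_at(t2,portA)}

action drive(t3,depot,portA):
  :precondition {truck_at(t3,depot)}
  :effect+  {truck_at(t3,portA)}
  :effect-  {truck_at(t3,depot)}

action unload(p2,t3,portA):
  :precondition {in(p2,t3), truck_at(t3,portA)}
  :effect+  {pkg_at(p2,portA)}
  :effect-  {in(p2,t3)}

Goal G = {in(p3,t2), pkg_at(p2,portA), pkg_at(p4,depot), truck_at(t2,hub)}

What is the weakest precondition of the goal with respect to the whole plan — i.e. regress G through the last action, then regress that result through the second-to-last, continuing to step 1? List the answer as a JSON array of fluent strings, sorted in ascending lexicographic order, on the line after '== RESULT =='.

Regress step by step:
  through step 4 (unload(p2,t3,portA)): drop {pkg_at(p2,portA)}, keep {in(p3,t2), pkg_at(p4,depot), truck_at(t2,hub)}, require {in(p2,t3), truck_at(t3,portA)}
    → {in(p2,t3), in(p3,t2), pkg_at(p4,depot), truck_at(t2,hub), truck_at(t3,portA)}
  through step 3 (drive(t3,depot,portA)): drop {truck_at(t3,portA)}, keep {in(p2,t3), in(p3,t2), pkg_at(p4,depot), truck_at(t2,hub)}, require {truck_at(t3,depot)}
    → {in(p2,t3), in(p3,t2), pkg_at(p4,depot), truck_at(t2,hub), truck_at(t3,depot)}
  through step 2 (drive(t2,portA,hub)): drop {truck_at(t2,hub)}, keep {in(p2,t3), in(p3,t2), pkg_at(p4,depot), truck_at(t3,depot)}, require {truck_at(t2,portA)}
    → {in(p2,t3), in(p3,t2), pkg_at(p4,depot), truck_at(t2,portA), truck_at(t3,depot)}
  through step 1 (unload(p4,t3,depot)): drop {pkg_at(p4,depot)}, keep {in(p2,t3), in(p3,t2), truck_at(t2,portA), truck_at(t3,depot)}, require {in(p4,t3), truck_at(t3,depot)}
    → {in(p2,t3), in(p3,t2), in(p4,t3), truck_at(t2,portA), truck_at(t3,depot)}

== RESULT ==
["in(p2,t3)", "in(p3,t2)", "in(p4,t3)", "truck_at(t2,portA)", "truck_at(t3,depot)"]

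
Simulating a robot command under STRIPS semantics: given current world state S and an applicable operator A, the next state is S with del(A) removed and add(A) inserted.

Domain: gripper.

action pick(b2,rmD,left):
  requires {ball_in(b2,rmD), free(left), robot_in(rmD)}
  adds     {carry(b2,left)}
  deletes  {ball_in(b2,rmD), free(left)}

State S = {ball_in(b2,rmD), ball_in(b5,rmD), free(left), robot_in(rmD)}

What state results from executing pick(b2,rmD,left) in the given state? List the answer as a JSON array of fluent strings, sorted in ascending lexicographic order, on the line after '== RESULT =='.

Compute (S \ del) ∪ add:
  pre ⊆ S: {ball_in(b2,rmD), free(left), robot_in(rmD)} ⊆ S  — applicable
  S \ del = {ball_in(b5,rmD), robot_in(rmD)}
  ∪ add   = {ball_in(b5,rmD), carry(b2,left), robot_in(rmD)}

== RESULT ==
["ball_in(b5,rmD)", "carry(b2,left)", "robot_in(rmD)"]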